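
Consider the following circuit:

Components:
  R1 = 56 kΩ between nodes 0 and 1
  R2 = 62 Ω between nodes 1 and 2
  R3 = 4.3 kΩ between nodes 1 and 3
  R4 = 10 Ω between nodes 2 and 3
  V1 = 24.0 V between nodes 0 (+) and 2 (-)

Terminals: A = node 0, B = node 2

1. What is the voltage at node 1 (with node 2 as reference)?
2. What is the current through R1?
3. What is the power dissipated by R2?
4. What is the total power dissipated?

Nodal analysis, taking node 2 as the 0 V reference.
Source V1 fixes V_0 = 24 V.
KCL at each unknown node (sum of currents leaving = 0; resistances in Ω):
  Node 1: (V_1 - 24)/56000 + (V_1 - 0)/62 + (V_1 - V_3)/4300 = 0
  Node 3: (V_3 - V_1)/4300 + (V_3 - 0)/10 = 0
Collecting terms (coefficients in siemens):
  0.01638·V_1 - 0.0002326·V_3 = 0.0004286
  0.1002·V_3 - 0.0002326·V_1 = 0
Determinant D = (0.01638)(0.1002) - (-0.0002326)(-0.0002326) = 0.001642
V_1 = [(0.0004286)(0.1002) - (-0.0002326)(0)]/D = 0.02617 V
V_3 = [(0.01638)(0) - (0.0004286)(-0.0002326)]/D = 0.00006071 V
Part 1:
  Read off the nodal solution: V_1 = 0.02617 V
Part 2:
  I_R1 = (V_0 - V_1)/R1 = (24 - 0.02617)/56000 = 0.0004281 A
  Magnitude: I_R1 = 0.0004281 A
Part 3:
  I_R2 = (V_1 - V_2)/R2 = (0.02617 - 0)/62 = 0.000422 A
  P_R2 = I_R2² × R2 = (0.000422)² × 62 = 0.00001104 W
Part 4:
  Power in each resistor, P = (ΔV)²/R:
    P_R1 = (24 - 0.02617)²/56000 = 0.01026 W
    P_R2 = (0.02617 - 0)²/62 = 0.00001104 W
    P_R3 = (0.02617 - 0.00006071)²/4300 = 0.0000001585 W
    P_R4 = (0 - 0.00006071)²/10 = 0.0000000003686 W
  P_total = P_R1 + P_R2 + P_R3 + P_R4 = 0.01027 W

Final answers:
1. V_1 = 0.02617 V
2. I_R1 = 0.0004281 A
3. P_R2 = 1.104e-05 W
4. P_total = 0.01027 W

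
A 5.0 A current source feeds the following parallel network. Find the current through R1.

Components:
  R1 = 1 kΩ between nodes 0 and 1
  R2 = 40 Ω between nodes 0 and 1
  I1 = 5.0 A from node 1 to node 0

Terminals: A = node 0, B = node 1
All resistors sit directly between nodes 0 and 1, so they are in parallel and share one voltage V; the full source current 5 A splits among them.
1/R_par = 1/1000 + 1/40 = 0.026 S  =>  R_par = 38.46 Ω
V = I × R_par = 5 × 38.46 = 192.3 V
I_R1 = V/R1 = 192.3/1000 = 0.1923 A

Final answer: 0.1923 A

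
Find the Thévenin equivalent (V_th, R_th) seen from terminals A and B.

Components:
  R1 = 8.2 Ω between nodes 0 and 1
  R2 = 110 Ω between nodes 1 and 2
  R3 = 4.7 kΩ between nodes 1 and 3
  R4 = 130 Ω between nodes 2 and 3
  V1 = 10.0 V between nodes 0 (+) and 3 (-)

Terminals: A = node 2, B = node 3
Step 1 — V_th is the open-circuit voltage V_A - V_B (nothing connected across the terminals).
Nodal analysis, taking node 3 as the 0 V reference.
Source V1 fixes V_0 = 10 V.
KCL at each unknown node (sum of currents leaving = 0; resistances in Ω):
  Node 1: (V_1 - 10)/8.2 + (V_1 - V_2)/110 + (V_1 - 0)/4700 = 0
  Node 2: (V_2 - V_1)/110 + (V_2 - 0)/130 = 0
Collecting terms (coefficients in siemens):
  0.1313·V_1 - 0.009091·V_2 = 1.22
  0.01678·V_2 - 0.009091·V_1 = 0
Determinant D = (0.1313)(0.01678) - (-0.009091)(-0.009091) = 0.00212
V_1 = [(1.22)(0.01678) - (-0.009091)(0)]/D = 9.653 V
V_2 = [(0.1313)(0) - (1.22)(-0.009091)]/D = 5.229 V
V_th = V_2 - V_3 = 5.229 - 0 = 5.229 V
Step 2 — R_th: zero the source — replace V1 by a short circuit (node 3 merges into node 0) — and find the resistance seen between A (node 2) and B (node 0).
Reduce the network between node 2 (A) and node 0 (B) by series/parallel combination:
  Rp1 = R1 ‖ R3 (parallel, both between nodes 0 and 1) = 1/(1/8.2 + 1/4700) = 8.186 Ω
  Rs1 = R2 + Rp1 (series, joined only at node 1) = 110 + 8.186 = 118.2 Ω
  Rp2 = R4 ‖ Rs1 (parallel, both between nodes 0 and 2) = 1/(1/130 + 1/118.2) = 61.91 Ω
R_th = 61.91 Ω

Final answer: V_th = 5.229 V, R_th = 61.91 Ω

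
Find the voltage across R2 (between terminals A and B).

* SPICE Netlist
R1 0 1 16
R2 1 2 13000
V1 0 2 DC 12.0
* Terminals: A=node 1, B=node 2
R1 and R2 are in series across V1 (node 0 → node 1 → node 2), and the output A–B is taken across R2, so this is a voltage divider.
Series current: I = V1/(R1 + R2) = 12/(16 + 13000) = 12/13020 = 0.0009219 A
V_R2 = I × R2 = V1 × R2/(R1 + R2) = 12 × 13000/13020 = 11.99 V

Final answer: 11.99 V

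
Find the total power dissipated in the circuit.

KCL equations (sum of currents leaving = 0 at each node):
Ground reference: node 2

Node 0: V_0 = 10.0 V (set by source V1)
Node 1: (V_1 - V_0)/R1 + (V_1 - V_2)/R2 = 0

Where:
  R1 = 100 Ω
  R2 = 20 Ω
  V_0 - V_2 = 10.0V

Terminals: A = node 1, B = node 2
Nodal analysis, taking node 2 as the 0 V reference.
Source V1 fixes V_0 = 10 V.
KCL at each unknown node (sum of currents leaving = 0; resistances in Ω):
  Node 1: (V_1 - 10)/100 + (V_1 - 0)/20 = 0
Collecting terms: 0.06 × V_1 = 0.1  =>  V_1 = 1.667 V
Power in each resistor, P = (ΔV)²/R:
  P_R1 = (10 - 1.667)²/100 = 0.6944 W
  P_R2 = (1.667 - 0)²/20 = 0.1389 W
P_total = P_R1 + P_R2 = 0.8333 W

Final answer: 0.8333 W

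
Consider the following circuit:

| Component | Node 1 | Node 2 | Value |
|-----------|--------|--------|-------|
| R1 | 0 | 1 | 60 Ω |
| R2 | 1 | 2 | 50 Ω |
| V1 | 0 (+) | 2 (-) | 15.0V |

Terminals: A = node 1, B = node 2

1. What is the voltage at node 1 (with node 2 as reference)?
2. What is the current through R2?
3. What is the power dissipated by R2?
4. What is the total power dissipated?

Nodal analysis, taking node 2 as the 0 V reference.
Source V1 fixes V_0 = 15 V.
KCL at each unknown node (sum of currents leaving = 0; resistances in Ω):
  Node 1: (V_1 - 15)/60 + (V_1 - 0)/50 = 0
Collecting terms: 0.03667 × V_1 = 0.25  =>  V_1 = 6.818 V
Part 1:
  Read off the nodal solution: V_1 = 6.818 V
Part 2:
  I_R2 = (V_1 - V_2)/R2 = (6.818 - 0)/50 = 0.1364 A
  Magnitude: I_R2 = 0.1364 A
Part 3:
  I_R2 = (V_1 - V_2)/R2 = (6.818 - 0)/50 = 0.1364 A
  P_R2 = I_R2² × R2 = (0.1364)² × 50 = 0.9298 W
Part 4:
  Power in each resistor, P = (ΔV)²/R:
    P_R1 = (15 - 6.818)²/60 = 1.116 W
    P_R2 = (6.818 - 0)²/50 = 0.9298 W
  P_total = P_R1 + P_R2 = 2.045 W

Final answers:
1. V_1 = 6.818 V
2. I_R2 = 0.1364 A
3. P_R2 = 0.9298 W
4. P_total = 2.045 W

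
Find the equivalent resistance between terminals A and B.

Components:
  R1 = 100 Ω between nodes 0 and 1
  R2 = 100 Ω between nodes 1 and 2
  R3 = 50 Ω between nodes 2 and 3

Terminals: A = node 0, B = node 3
Reduce the network between node 0 (A) and node 3 (B) by series/parallel combination:
  Rs1 = R1 + R2 (series, joined only at node 1) = 100 + 100 = 200 Ω
  Rs2 = R3 + Rs1 (series, joined only at node 2) = 50 + 200 = 250 Ω
R_eq = 250 Ω

Final answer: 250 Ω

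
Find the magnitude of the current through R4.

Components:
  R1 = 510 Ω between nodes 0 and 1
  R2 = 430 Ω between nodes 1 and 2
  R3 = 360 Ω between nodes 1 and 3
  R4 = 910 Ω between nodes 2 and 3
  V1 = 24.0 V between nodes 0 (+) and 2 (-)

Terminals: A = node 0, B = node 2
Nodal analysis, taking node 2 as the 0 V reference.
Source V1 fixes V_0 = 24 V.
KCL at each unknown node (sum of currents leaving = 0; resistances in Ω):
  Node 1: (V_1 - 24)/510 + (V_1 - 0)/430 + (V_1 - V_3)/360 = 0
  Node 3: (V_3 - V_1)/360 + (V_3 - 0)/910 = 0
Collecting terms (coefficients in siemens):
  0.007064·V_1 - 0.002778·V_3 = 0.04706
  0.003877·V_3 - 0.002778·V_1 = 0
Determinant D = (0.007064)(0.003877) - (-0.002778)(-0.002778) = 0.00001967
V_1 = [(0.04706)(0.003877) - (-0.002778)(0)]/D = 9.275 V
V_3 = [(0.007064)(0) - (0.04706)(-0.002778)]/D = 6.646 V
I_R4 = (V_2 - V_3)/R4 = (0 - 6.646)/910 = -0.007303 A
|I_R4| = 0.007303 A

Final answer: |I_R4| = 0.007303 A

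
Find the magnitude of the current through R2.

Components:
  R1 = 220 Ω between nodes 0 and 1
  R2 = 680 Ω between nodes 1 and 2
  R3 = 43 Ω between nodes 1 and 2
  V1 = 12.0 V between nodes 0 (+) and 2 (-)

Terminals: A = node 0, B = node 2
Nodal analysis, taking node 2 as the 0 V reference.
Source V1 fixes V_0 = 12 V.
KCL at each unknown node (sum of currents leaving = 0; resistances in Ω):
  Node 1: (V_1 - 12)/220 + (V_1 - 0)/680 + (V_1 - 0)/43 = 0
Collecting terms: 0.02927 × V_1 = 0.05455  =>  V_1 = 1.863 V
I_R2 = (V_1 - V_2)/R2 = (1.863 - 0)/680 = 0.00274 A
|I_R2| = 0.00274 A

Final answer: |I_R2| = 0.00274 A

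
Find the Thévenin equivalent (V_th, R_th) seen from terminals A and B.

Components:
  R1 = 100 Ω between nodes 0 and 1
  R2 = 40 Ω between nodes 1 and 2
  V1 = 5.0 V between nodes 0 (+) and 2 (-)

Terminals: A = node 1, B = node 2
Step 1 — V_th is the open-circuit voltage V_A - V_B (nothing connected across the terminals).
Nodal analysis, taking node 2 as the 0 V reference.
Source V1 fixes V_0 = 5 V.
KCL at each unknown node (sum of currents leaving = 0; resistances in Ω):
  Node 1: (V_1 - 5)/100 + (V_1 - 0)/40 = 0
Collecting terms: 0.035 × V_1 = 0.05  =>  V_1 = 1.429 V
V_th = V_1 - V_2 = 1.429 - 0 = 1.429 V
Step 2 — R_th: zero the source — replace V1 by a short circuit (node 2 merges into node 0) — and find the resistance seen between A (node 1) and B (node 0).
Reduce the network between node 1 (A) and node 0 (B) by series/parallel combination:
  Rp1 = R1 ‖ R2 (parallel, both between nodes 0 and 1) = 1/(1/100 + 1/40) = 28.57 Ω
R_th = 28.57 Ω

Final answer: V_th = 1.429 V, R_th = 28.57 Ω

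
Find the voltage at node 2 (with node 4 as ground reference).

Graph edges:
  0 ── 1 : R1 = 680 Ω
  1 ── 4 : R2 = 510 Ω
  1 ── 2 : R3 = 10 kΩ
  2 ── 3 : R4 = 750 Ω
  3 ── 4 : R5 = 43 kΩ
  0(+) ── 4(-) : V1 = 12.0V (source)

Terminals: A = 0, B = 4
Nodal analysis, taking node 4 as the 0 V reference.
Source V1 fixes V_0 = 12 V.
KCL at each unknown node (sum of currents leaving = 0; resistances in Ω):
  Node 1: (V_1 - 12)/680 + (V_1 - 0)/510 + (V_1 - V_2)/10000 = 0
  Node 2: (V_2 - V_1)/10000 + (V_2 - V_3)/750 = 0
  Node 3: (V_3 - V_2)/750 + (V_3 - 0)/43000 = 0
Collecting terms (coefficients in siemens):
  0.003531·V_1 - 0.0001·V_2 = 0.01765
  0.001433·V_2 - 0.0001·V_1 - 0.001333·V_3 = 0
  0.001357·V_3 - 0.001333·V_2 = 0
Solving these 3 simultaneous equations (Gaussian elimination) gives:
  V_1 = 5.115 V, V_2 = 4.163 V, V_3 = 4.092 V
The requested potential is V_2 = 4.163 V.

Final answer: V_2 = 4.163 V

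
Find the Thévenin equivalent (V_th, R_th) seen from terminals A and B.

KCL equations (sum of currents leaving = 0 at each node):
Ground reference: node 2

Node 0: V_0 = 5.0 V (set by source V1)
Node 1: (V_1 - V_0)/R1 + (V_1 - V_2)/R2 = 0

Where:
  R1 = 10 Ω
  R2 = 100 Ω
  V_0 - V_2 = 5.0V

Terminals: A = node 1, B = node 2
Step 1 — V_th is the open-circuit voltage V_A - V_B (nothing connected across the terminals).
Nodal analysis, taking node 2 as the 0 V reference.
Source V1 fixes V_0 = 5 V.
KCL at each unknown node (sum of currents leaving = 0; resistances in Ω):
  Node 1: (V_1 - 5)/10 + (V_1 - 0)/100 = 0
Collecting terms: 0.11 × V_1 = 0.5  =>  V_1 = 4.545 V
V_th = V_1 - V_2 = 4.545 - 0 = 4.545 V
Step 2 — R_th: zero the source — replace V1 by a short circuit (node 2 merges into node 0) — and find the resistance seen between A (node 1) and B (node 0).
Reduce the network between node 1 (A) and node 0 (B) by series/parallel combination:
  Rp1 = R1 ‖ R2 (parallel, both between nodes 0 and 1) = 1/(1/10 + 1/100) = 9.091 Ω
R_th = 9.091 Ω

Final answer: V_th = 4.545 V, R_th = 9.091 Ω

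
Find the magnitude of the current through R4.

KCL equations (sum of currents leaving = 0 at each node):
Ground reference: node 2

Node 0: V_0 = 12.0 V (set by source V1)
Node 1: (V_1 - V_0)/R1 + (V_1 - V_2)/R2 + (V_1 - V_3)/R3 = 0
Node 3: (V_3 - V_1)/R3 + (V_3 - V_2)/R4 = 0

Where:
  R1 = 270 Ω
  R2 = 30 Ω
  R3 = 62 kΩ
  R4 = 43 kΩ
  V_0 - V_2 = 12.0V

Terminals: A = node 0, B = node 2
Nodal analysis, taking node 2 as the 0 V reference.
Source V1 fixes V_0 = 12 V.
KCL at each unknown node (sum of currents leaving = 0; resistances in Ω):
  Node 1: (V_1 - 12)/270 + (V_1 - 0)/30 + (V_1 - V_3)/62000 = 0
  Node 3: (V_3 - V_1)/62000 + (V_3 - 0)/43000 = 0
Collecting terms (coefficients in siemens):
  0.03705·V_1 - 0.00001613·V_3 = 0.04444
  0.00003938·V_3 - 0.00001613·V_1 = 0
Determinant D = (0.03705)(0.00003938) - (-0.00001613)(-0.00001613) = 0.000001459
V_1 = [(0.04444)(0.00003938) - (-0.00001613)(0)]/D = 1.2 V
V_3 = [(0.03705)(0) - (0.04444)(-0.00001613)]/D = 0.4913 V
I_R4 = (V_2 - V_3)/R4 = (0 - 0.4913)/43000 = -0.00001143 A
|I_R4| = 0.00001143 A

Final answer: |I_R4| = 1.143e-05 A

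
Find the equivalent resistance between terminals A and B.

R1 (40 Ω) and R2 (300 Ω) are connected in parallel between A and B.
Reduce the network between node 0 (A) and node 1 (B) by series/parallel combination:
  Rp1 = R1 ‖ R2 (parallel, both between nodes 0 and 1) = 1/(1/40 + 1/300) = 35.29 Ω
R_eq = 35.29 Ω

Final answer: 35.29 Ω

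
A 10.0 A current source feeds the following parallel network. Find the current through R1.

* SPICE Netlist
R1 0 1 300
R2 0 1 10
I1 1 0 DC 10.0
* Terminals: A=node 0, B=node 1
All resistors sit directly between nodes 0 and 1, so they are in parallel and share one voltage V; the full source current 10 A splits among them.
1/R_par = 1/300 + 1/10 = 0.1033 S  =>  R_par = 9.677 Ω
V = I × R_par = 10 × 9.677 = 96.77 V
I_R1 = V/R1 = 96.77/300 = 0.3226 A

Final answer: 0.3226 A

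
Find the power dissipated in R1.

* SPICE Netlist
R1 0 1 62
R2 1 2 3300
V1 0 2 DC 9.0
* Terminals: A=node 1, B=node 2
Nodal analysis, taking node 2 as the 0 V reference.
Source V1 fixes V_0 = 9 V.
KCL at each unknown node (sum of currents leaving = 0; resistances in Ω):
  Node 1: (V_1 - 9)/62 + (V_1 - 0)/3300 = 0
Collecting terms: 0.01643 × V_1 = 0.1452  =>  V_1 = 8.834 V
I_R1 = (V_0 - V_1)/R1 = (9 - 8.834)/62 = 0.002677 A
P_R1 = I_R1² × R1 = (0.002677)² × 62 = 0.0004443 W

Final answer: 0.0004443 W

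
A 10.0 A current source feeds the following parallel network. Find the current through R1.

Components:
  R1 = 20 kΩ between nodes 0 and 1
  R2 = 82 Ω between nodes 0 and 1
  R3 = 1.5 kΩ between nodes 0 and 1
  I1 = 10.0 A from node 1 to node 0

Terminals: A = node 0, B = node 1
All resistors sit directly between nodes 0 and 1, so they are in parallel and share one voltage V; the full source current 10 A splits among them.
1/R_par = 1/20000 + 1/82 + 1/1500 = 0.01291 S  =>  R_par = 77.45 Ω
V = I × R_par = 10 × 77.45 = 774.5 V
I_R1 = V/R1 = 774.5/20000 = 0.03872 A

Final answer: 0.03872 A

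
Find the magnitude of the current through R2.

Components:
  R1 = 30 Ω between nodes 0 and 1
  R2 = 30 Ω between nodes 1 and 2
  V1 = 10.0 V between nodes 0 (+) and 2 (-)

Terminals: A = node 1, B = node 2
Nodal analysis, taking node 2 as the 0 V reference.
Source V1 fixes V_0 = 10 V.
KCL at each unknown node (sum of currents leaving = 0; resistances in Ω):
  Node 1: (V_1 - 10)/30 + (V_1 - 0)/30 = 0
Collecting terms: 0.06667 × V_1 = 0.3333  =>  V_1 = 5 V
I_R2 = (V_1 - V_2)/R2 = (5 - 0)/30 = 0.1667 A
|I_R2| = 0.1667 A

Final answer: |I_R2| = 0.1667 A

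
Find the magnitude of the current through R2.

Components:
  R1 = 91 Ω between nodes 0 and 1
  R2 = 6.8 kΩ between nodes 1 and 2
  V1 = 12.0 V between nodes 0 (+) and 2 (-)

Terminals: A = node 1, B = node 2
Nodal analysis, taking node 2 as the 0 V reference.
Source V1 fixes V_0 = 12 V.
KCL at each unknown node (sum of currents leaving = 0; resistances in Ω):
  Node 1: (V_1 - 12)/91 + (V_1 - 0)/6800 = 0
Collecting terms: 0.01114 × V_1 = 0.1319  =>  V_1 = 11.84 V
I_R2 = (V_1 - V_2)/R2 = (11.84 - 0)/6800 = 0.001741 A
|I_R2| = 0.001741 A

Final answer: |I_R2| = 0.001741 A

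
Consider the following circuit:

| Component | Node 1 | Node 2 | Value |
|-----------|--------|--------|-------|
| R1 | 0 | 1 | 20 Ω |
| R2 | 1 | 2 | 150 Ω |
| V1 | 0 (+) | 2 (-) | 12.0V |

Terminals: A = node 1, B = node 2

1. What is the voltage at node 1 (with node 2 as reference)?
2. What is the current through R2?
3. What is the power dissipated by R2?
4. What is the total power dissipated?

Nodal analysis, taking node 2 as the 0 V reference.
Source V1 fixes V_0 = 12 V.
KCL at each unknown node (sum of currents leaving = 0; resistances in Ω):
  Node 1: (V_1 - 12)/20 + (V_1 - 0)/150 = 0
Collecting terms: 0.05667 × V_1 = 0.6  =>  V_1 = 10.59 V
Part 1:
  Read off the nodal solution: V_1 = 10.59 V
Part 2:
  I_R2 = (V_1 - V_2)/R2 = (10.59 - 0)/150 = 0.07059 A
  Magnitude: I_R2 = 0.07059 A
Part 3:
  I_R2 = (V_1 - V_2)/R2 = (10.59 - 0)/150 = 0.07059 A
  P_R2 = I_R2² × R2 = (0.07059)² × 150 = 0.7474 W
Part 4:
  Power in each resistor, P = (ΔV)²/R:
    P_R1 = (12 - 10.59)²/20 = 0.09965 W
    P_R2 = (10.59 - 0)²/150 = 0.7474 W
  P_total = P_R1 + P_R2 = 0.8471 W

Final answers:
1. V_1 = 10.59 V
2. I_R2 = 0.07059 A
3. P_R2 = 0.7474 W
4. P_total = 0.8471 W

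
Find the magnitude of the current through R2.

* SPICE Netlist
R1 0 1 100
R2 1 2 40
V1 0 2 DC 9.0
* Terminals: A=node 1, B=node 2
Nodal analysis, taking node 2 as the 0 V reference.
Source V1 fixes V_0 = 9 V.
KCL at each unknown node (sum of currents leaving = 0; resistances in Ω):
  Node 1: (V_1 - 9)/100 + (V_1 - 0)/40 = 0
Collecting terms: 0.035 × V_1 = 0.09  =>  V_1 = 2.571 V
I_R2 = (V_1 - V_2)/R2 = (2.571 - 0)/40 = 0.06429 A
|I_R2| = 0.06429 A

Final answer: |I_R2| = 0.06429 A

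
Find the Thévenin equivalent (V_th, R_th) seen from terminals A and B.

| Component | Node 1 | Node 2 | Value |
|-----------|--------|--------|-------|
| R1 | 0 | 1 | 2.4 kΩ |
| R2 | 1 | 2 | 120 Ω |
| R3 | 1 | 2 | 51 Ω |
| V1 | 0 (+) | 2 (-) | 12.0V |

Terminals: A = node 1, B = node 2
Step 1 — V_th is the open-circuit voltage V_A - V_B (nothing connected across the terminals).
Nodal analysis, taking node 2 as the 0 V reference.
Source V1 fixes V_0 = 12 V.
KCL at each unknown node (sum of currents leaving = 0; resistances in Ω):
  Node 1: (V_1 - 12)/2400 + (V_1 - 0)/120 + (V_1 - 0)/51 = 0
Collecting terms: 0.02836 × V_1 = 0.005  =>  V_1 = 0.1763 V
V_th = V_1 - V_2 = 0.1763 - 0 = 0.1763 V
Step 2 — R_th: zero the source — replace V1 by a short circuit (node 2 merges into node 0) — and find the resistance seen between A (node 1) and B (node 0).
Reduce the network between node 1 (A) and node 0 (B) by series/parallel combination:
  Rp1 = R1 ‖ R2 ‖ R3 (parallel, all between nodes 0 and 1) = 1/(1/2400 + 1/120 + 1/51) = 35.26 Ω
R_th = 35.26 Ω

Final answer: V_th = 0.1763 V, R_th = 35.26 Ω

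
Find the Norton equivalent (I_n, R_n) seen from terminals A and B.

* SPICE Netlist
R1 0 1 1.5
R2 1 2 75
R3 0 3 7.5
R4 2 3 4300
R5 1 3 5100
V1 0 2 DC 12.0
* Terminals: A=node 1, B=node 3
Find the Thévenin equivalent first; then I_n = V_th/R_th and R_n = R_th.
Step 1 — V_th is the open-circuit voltage V_A - V_B (nothing connected across the terminals).
Nodal analysis, taking node 2 as the 0 V reference.
Source V1 fixes V_0 = 12 V.
KCL at each unknown node (sum of currents leaving = 0; resistances in Ω):
  Node 1: (V_1 - 12)/1.5 + (V_1 - 0)/75 + (V_1 - V_3)/5100 = 0
  Node 3: (V_3 - 12)/7.5 + (V_3 - 0)/4300 + (V_3 - V_1)/5100 = 0
Collecting terms (coefficients in siemens):
  0.6802·V_1 - 0.0001961·V_3 = 8
  0.1338·V_3 - 0.0001961·V_1 = 1.6
Determinant D = (0.6802)(0.1338) - (-0.0001961)(-0.0001961) = 0.09098
V_1 = [(8)(0.1338) - (-0.0001961)(1.6)]/D = 11.76 V
V_3 = [(0.6802)(1.6) - (8)(-0.0001961)]/D = 11.98 V
V_th = V_1 - V_3 = 11.76 - 11.98 = -0.214 V
Step 2 — R_th: zero the source — replace V1 by a short circuit (node 2 merges into node 0) — and find the resistance seen between A (node 1) and B (node 3).
Reduce the network between node 1 (A) and node 3 (B) by series/parallel combination:
  Rp1 = R1 ‖ R2 (parallel, both between nodes 0 and 1) = 1/(1/1.5 + 1/75) = 1.471 Ω
  Rp2 = R3 ‖ R4 (parallel, both between nodes 0 and 3) = 1/(1/7.5 + 1/4300) = 7.487 Ω
  Rs1 = Rp1 + Rp2 (series, joined only at node 0) = 1.471 + 7.487 = 8.958 Ω
  Rp3 = R5 ‖ Rs1 (parallel, both between nodes 1 and 3) = 1/(1/5100 + 1/8.958) = 8.942 Ω
R_th = 8.942 Ω
I_n = V_th/R_th = -0.214/8.942 = -0.02394 A, and R_n = R_th = 8.942 Ω

Final answer: I_n = -0.02394 A, R_n = 8.942 Ω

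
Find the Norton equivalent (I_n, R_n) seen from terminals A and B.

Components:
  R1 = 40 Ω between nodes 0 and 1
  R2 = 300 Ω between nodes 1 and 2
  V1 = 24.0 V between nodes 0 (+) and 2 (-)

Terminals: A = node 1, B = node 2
Find the Thévenin equivalent first; then I_n = V_th/R_th and R_n = R_th.
Step 1 — V_th is the open-circuit voltage V_A - V_B (nothing connected across the terminals).
Nodal analysis, taking node 2 as the 0 V reference.
Source V1 fixes V_0 = 24 V.
KCL at each unknown node (sum of currents leaving = 0; resistances in Ω):
  Node 1: (V_1 - 24)/40 + (V_1 - 0)/300 = 0
Collecting terms: 0.02833 × V_1 = 0.6  =>  V_1 = 21.18 V
V_th = V_1 - V_2 = 21.18 - 0 = 21.18 V
Step 2 — R_th: zero the source — replace V1 by a short circuit (node 2 merges into node 0) — and find the resistance seen between A (node 1) and B (node 0).
Reduce the network between node 1 (A) and node 0 (B) by series/parallel combination:
  Rp1 = R1 ‖ R2 (parallel, both between nodes 0 and 1) = 1/(1/40 + 1/300) = 35.29 Ω
R_th = 35.29 Ω
I_n = V_th/R_th = 21.18/35.29 = 0.6 A, and R_n = R_th = 35.29 Ω

Final answer: I_n = 0.6 A, R_n = 35.29 Ω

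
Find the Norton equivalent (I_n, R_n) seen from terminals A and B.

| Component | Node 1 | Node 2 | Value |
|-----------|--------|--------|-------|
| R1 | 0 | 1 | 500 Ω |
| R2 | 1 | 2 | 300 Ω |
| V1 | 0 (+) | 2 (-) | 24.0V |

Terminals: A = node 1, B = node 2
Find the Thévenin equivalent first; then I_n = V_th/R_th and R_n = R_th.
Step 1 — V_th is the open-circuit voltage V_A - V_B (nothing connected across the terminals).
Nodal analysis, taking node 2 as the 0 V reference.
Source V1 fixes V_0 = 24 V.
KCL at each unknown node (sum of currents leaving = 0; resistances in Ω):
  Node 1: (V_1 - 24)/500 + (V_1 - 0)/300 = 0
Collecting terms: 0.005333 × V_1 = 0.048  =>  V_1 = 9 V
V_th = V_1 - V_2 = 9 - 0 = 9 V
Step 2 — R_th: zero the source — replace V1 by a short circuit (node 2 merges into node 0) — and find the resistance seen between A (node 1) and B (node 0).
Reduce the network between node 1 (A) and node 0 (B) by series/parallel combination:
  Rp1 = R1 ‖ R2 (parallel, both between nodes 0 and 1) = 1/(1/500 + 1/300) = 187.5 Ω
R_th = 187.5 Ω
I_n = V_th/R_th = 9/187.5 = 0.048 A, and R_n = R_th = 187.5 Ω

Final answer: I_n = 0.048 A, R_n = 187.5 Ω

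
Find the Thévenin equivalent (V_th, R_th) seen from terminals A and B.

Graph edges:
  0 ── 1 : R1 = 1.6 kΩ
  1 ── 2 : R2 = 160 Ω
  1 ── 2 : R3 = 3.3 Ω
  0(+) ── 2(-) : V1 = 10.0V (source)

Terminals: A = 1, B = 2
Step 1 — V_th is the open-circuit voltage V_A - V_B (nothing connected across the terminals).
Nodal analysis, taking node 2 as the 0 V reference.
Source V1 fixes V_0 = 10 V.
KCL at each unknown node (sum of currents leaving = 0; resistances in Ω):
  Node 1: (V_1 - 10)/1600 + (V_1 - 0)/160 + (V_1 - 0)/3.3 = 0
Collecting terms: 0.3099 × V_1 = 0.00625  =>  V_1 = 0.02017 V
V_th = V_1 - V_2 = 0.02017 - 0 = 0.02017 V
Step 2 — R_th: zero the source — replace V1 by a short circuit (node 2 merges into node 0) — and find the resistance seen between A (node 1) and B (node 0).
Reduce the network between node 1 (A) and node 0 (B) by series/parallel combination:
  Rp1 = R1 ‖ R2 ‖ R3 (parallel, all between nodes 0 and 1) = 1/(1/1600 + 1/160 + 1/3.3) = 3.227 Ω
R_th = 3.227 Ω

Final answer: V_th = 0.02017 V, R_th = 3.227 Ω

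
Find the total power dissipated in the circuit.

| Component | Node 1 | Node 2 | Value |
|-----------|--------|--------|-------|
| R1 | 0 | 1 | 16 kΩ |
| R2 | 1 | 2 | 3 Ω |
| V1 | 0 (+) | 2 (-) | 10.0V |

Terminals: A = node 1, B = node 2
Nodal analysis, taking node 2 as the 0 V reference.
Source V1 fixes V_0 = 10 V.
KCL at each unknown node (sum of currents leaving = 0; resistances in Ω):
  Node 1: (V_1 - 10)/16000 + (V_1 - 0)/3 = 0
Collecting terms: 0.3334 × V_1 = 0.000625  =>  V_1 = 0.001875 V
Power in each resistor, P = (ΔV)²/R:
  P_R1 = (10 - 0.001875)²/16000 = 0.006248 W
  P_R2 = (0.001875 - 0)²/3 = 0.000001171 W
P_total = P_R1 + P_R2 = 0.006249 W

Final answer: 0.006249 W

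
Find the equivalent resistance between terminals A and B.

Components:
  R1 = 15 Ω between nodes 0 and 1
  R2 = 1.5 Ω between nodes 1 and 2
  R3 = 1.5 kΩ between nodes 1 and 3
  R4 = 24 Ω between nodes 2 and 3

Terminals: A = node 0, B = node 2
Reduce the network between node 0 (A) and node 2 (B) by series/parallel combination:
  Rs1 = R3 + R4 (series, joined only at node 3) = 1500 + 24 = 1524 Ω
  Rp1 = R2 ‖ Rs1 (parallel, both between nodes 1 and 2) = 1/(1/1.5 + 1/1524) = 1.499 Ω
  Rs2 = R1 + Rp1 (series, joined only at node 1) = 15 + 1.499 = 16.5 Ω
R_eq = 16.5 Ω

Final answer: 16.5 Ω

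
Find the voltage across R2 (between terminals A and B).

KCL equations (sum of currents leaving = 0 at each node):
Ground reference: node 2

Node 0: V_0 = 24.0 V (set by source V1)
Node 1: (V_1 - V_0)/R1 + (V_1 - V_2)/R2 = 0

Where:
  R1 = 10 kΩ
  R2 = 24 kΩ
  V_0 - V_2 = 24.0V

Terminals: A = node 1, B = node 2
R1 and R2 are in series across V1 (node 0 → node 1 → node 2), and the output A–B is taken across R2, so this is a voltage divider.
Series current: I = V1/(R1 + R2) = 24/(10000 + 24000) = 24/34000 = 0.0007059 A
V_R2 = I × R2 = V1 × R2/(R1 + R2) = 24 × 24000/34000 = 16.94 V

Final answer: 16.94 V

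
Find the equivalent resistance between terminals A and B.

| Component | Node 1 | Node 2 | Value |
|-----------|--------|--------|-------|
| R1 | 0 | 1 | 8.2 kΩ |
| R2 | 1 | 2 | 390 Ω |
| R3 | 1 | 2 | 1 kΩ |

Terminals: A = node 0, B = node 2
Reduce the network between node 0 (A) and node 2 (B) by series/parallel combination:
  Rp1 = R2 ‖ R3 (parallel, both between nodes 1 and 2) = 1/(1/390 + 1/1000) = 280.6 Ω
  Rs1 = R1 + Rp1 (series, joined only at node 1) = 8200 + 280.6 = 8481 Ω
R_eq = 8.481 kΩ

Final answer: 8.481 kΩ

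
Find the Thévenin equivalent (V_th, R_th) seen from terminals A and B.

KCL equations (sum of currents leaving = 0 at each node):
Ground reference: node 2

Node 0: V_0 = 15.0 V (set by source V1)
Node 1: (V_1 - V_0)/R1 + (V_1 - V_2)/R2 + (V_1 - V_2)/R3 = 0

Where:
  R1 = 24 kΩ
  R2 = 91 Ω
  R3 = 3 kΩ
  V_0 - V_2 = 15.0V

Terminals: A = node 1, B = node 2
Step 1 — V_th is the open-circuit voltage V_A - V_B (nothing connected across the terminals).
Nodal analysis, taking node 2 as the 0 V reference.
Source V1 fixes V_0 = 15 V.
KCL at each unknown node (sum of currents leaving = 0; resistances in Ω):
  Node 1: (V_1 - 15)/24000 + (V_1 - 0)/91 + (V_1 - 0)/3000 = 0
Collecting terms: 0.01136 × V_1 = 0.000625  =>  V_1 = 0.055 V
V_th = V_1 - V_2 = 0.055 - 0 = 0.055 V
Step 2 — R_th: zero the source — replace V1 by a short circuit (node 2 merges into node 0) — and find the resistance seen between A (node 1) and B (node 0).
Reduce the network between node 1 (A) and node 0 (B) by series/parallel combination:
  Rp1 = R1 ‖ R2 ‖ R3 (parallel, all between nodes 0 and 1) = 1/(1/24000 + 1/91 + 1/3000) = 88 Ω
R_th = 88 Ω

Final answer: V_th = 0.055 V, R_th = 88 Ω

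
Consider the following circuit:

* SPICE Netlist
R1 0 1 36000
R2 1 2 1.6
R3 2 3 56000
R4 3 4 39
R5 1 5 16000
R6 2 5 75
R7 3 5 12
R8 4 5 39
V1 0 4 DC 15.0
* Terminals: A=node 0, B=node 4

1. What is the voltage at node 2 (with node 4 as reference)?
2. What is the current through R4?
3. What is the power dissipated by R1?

Nodal analysis, taking node 4 as the 0 V reference.
Source V1 fixes V_0 = 15 V.
KCL at each unknown node (sum of currents leaving = 0; resistances in Ω):
  Node 1: (V_1 - 15)/36000 + (V_1 - V_2)/1.6 + (V_1 - V_5)/16000 = 0
  Node 2: (V_2 - V_1)/1.6 + (V_2 - V_3)/56000 + (V_2 - V_5)/75 = 0
  Node 3: (V_3 - V_2)/56000 + (V_3 - 0)/39 + (V_3 - V_5)/12 = 0
  Node 5: (V_5 - V_1)/16000 + (V_5 - V_2)/75 + (V_5 - V_3)/12 + (V_5 - 0)/39 = 0
Collecting terms (coefficients in siemens):
  0.6251·V_1 - 0.625·V_2 - 0.0000625·V_5 = 0.0004167
  0.6384·V_2 - 0.625·V_1 - 0.00001786·V_3 - 0.01333·V_5 = 0
  0.109·V_3 - 0.00001786·V_2 - 0.08333·V_5 = 0
  0.1224·V_5 - 0.0000625·V_1 - 0.01333·V_2 - 0.08333·V_3 = 0
Solving these 4 simultaneous equations (Gaussian elimination) gives:
  V_1 = 0.04081 V, V_2 = 0.04015 V, V_3 = 0.007026 V, V_5 = 0.00918 V
Part 1:
  Read off the nodal solution: V_2 = 0.04015 V
Part 2:
  I_R4 = (V_3 - V_4)/R4 = (0.007026 - 0)/39 = 0.0001801 A
  Magnitude: I_R4 = 0.0001801 A
Part 3:
  I_R1 = (V_0 - V_1)/R1 = (15 - 0.04081)/36000 = 0.0004155 A
  P_R1 = I_R1² × R1 = (0.0004155)² × 36000 = 0.006216 W

Final answers:
1. V_2 = 0.04015 V
2. I_R4 = 0.0001801 A
3. P_R1 = 0.006216 W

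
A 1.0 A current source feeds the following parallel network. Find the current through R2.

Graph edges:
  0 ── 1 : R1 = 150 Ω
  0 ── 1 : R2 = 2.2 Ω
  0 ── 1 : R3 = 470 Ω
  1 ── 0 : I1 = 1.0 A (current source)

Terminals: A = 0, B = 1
All resistors sit directly between nodes 0 and 1, so they are in parallel and share one voltage V; the full source current 1 A splits among them.
1/R_par = 1/150 + 1/2.2 + 1/470 = 0.4633 S  =>  R_par = 2.158 Ω
V = I × R_par = 1 × 2.158 = 2.158 V
I_R2 = V/R2 = 2.158/2.2 = 0.981 A

Final answer: 0.981 A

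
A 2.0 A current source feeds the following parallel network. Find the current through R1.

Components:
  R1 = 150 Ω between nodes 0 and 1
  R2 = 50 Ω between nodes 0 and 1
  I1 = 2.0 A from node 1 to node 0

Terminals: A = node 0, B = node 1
All resistors sit directly between nodes 0 and 1, so they are in parallel and share one voltage V; the full source current 2 A splits among them.
1/R_par = 1/150 + 1/50 = 0.02667 S  =>  R_par = 37.5 Ω
V = I × R_par = 2 × 37.5 = 75 V
I_R1 = V/R1 = 75/150 = 0.5 A

Final answer: 0.5 A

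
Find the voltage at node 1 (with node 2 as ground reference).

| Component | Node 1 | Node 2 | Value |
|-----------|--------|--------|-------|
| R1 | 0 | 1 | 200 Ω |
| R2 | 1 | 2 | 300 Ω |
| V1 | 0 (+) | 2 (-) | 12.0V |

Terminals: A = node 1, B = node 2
Nodal analysis, taking node 2 as the 0 V reference.
Source V1 fixes V_0 = 12 V.
KCL at each unknown node (sum of currents leaving = 0; resistances in Ω):
  Node 1: (V_1 - 12)/200 + (V_1 - 0)/300 = 0
Collecting terms: 0.008333 × V_1 = 0.06  =>  V_1 = 7.2 V
The requested potential is V_1 = 7.2 V.

Final answer: V_1 = 7.2 V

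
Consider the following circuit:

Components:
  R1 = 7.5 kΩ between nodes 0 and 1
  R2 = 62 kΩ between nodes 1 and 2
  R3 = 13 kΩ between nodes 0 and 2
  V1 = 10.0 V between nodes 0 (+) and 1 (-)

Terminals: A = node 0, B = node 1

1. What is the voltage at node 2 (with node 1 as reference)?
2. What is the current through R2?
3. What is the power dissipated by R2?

Nodal analysis, taking node 1 as the 0 V reference.
Source V1 fixes V_0 = 10 V.
KCL at each unknown node (sum of currents leaving = 0; resistances in Ω):
  Node 2: (V_2 - 0)/62000 + (V_2 - 10)/13000 = 0
Collecting terms: 0.00009305 × V_2 = 0.0007692  =>  V_2 = 8.267 V
Part 1:
  Read off the nodal solution: V_2 = 8.267 V
Part 2:
  I_R2 = (V_1 - V_2)/R2 = (0 - 8.267)/62000 = -0.0001333 A
  Magnitude: I_R2 = 0.0001333 A
Part 3:
  I_R2 = (V_1 - V_2)/R2 = (0 - 8.267)/62000 = -0.0001333 A
  P_R2 = I_R2² × R2 = (-0.0001333)² × 62000 = 0.001102 W

Final answers:
1. V_2 = 8.267 V
2. I_R2 = 0.0001333 A
3. P_R2 = 0.001102 W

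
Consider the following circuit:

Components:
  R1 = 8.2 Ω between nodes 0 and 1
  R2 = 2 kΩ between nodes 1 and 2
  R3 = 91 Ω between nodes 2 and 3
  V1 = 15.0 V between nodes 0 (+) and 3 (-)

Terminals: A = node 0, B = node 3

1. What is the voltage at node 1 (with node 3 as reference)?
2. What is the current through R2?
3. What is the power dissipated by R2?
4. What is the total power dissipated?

Nodal analysis, taking node 3 as the 0 V reference.
Source V1 fixes V_0 = 15 V.
KCL at each unknown node (sum of currents leaving = 0; resistances in Ω):
  Node 1: (V_1 - 15)/8.2 + (V_1 - V_2)/2000 = 0
  Node 2: (V_2 - V_1)/2000 + (V_2 - 0)/91 = 0
Collecting terms (coefficients in siemens):
  0.1225·V_1 - 0.0005·V_2 = 1.829
  0.01149·V_2 - 0.0005·V_1 = 0
Determinant D = (0.1225)(0.01149) - (-0.0005)(-0.0005) = 0.001407
V_1 = [(1.829)(0.01149) - (-0.0005)(0)]/D = 14.94 V
V_2 = [(0.1225)(0) - (1.829)(-0.0005)]/D = 0.6502 V
Part 1:
  Read off the nodal solution: V_1 = 14.94 V
Part 2:
  I_R2 = (V_1 - V_2)/R2 = (14.94 - 0.6502)/2000 = 0.007146 A
  Magnitude: I_R2 = 0.007146 A
Part 3:
  I_R2 = (V_1 - V_2)/R2 = (14.94 - 0.6502)/2000 = 0.007146 A
  P_R2 = I_R2² × R2 = (0.007146)² × 2000 = 0.1021 W
Part 4:
  Power in each resistor, P = (ΔV)²/R:
    P_R1 = (15 - 14.94)²/8.2 = 0.0004187 W
    P_R2 = (14.94 - 0.6502)²/2000 = 0.1021 W
    P_R3 = (0.6502 - 0)²/91 = 0.004646 W
  P_total = P_R1 + P_R2 + P_R3 = 0.1072 W

Final answers:
1. V_1 = 14.94 V
2. I_R2 = 0.007146 A
3. P_R2 = 0.1021 W
4. P_total = 0.1072 W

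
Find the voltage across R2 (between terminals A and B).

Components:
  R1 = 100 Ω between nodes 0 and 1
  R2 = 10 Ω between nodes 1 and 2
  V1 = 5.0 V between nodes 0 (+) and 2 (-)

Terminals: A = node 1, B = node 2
R1 and R2 are in series across V1 (node 0 → node 1 → node 2), and the output A–B is taken across R2, so this is a voltage divider.
Series current: I = V1/(R1 + R2) = 5/(100 + 10) = 5/110 = 0.04545 A
V_R2 = I × R2 = V1 × R2/(R1 + R2) = 5 × 10/110 = 0.4545 V

Final answer: 0.4545 V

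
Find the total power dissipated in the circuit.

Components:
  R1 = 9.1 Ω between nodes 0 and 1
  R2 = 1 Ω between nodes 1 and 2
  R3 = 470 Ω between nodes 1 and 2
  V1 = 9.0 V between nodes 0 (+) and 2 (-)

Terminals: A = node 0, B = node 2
Nodal analysis, taking node 2 as the 0 V reference.
Source V1 fixes V_0 = 9 V.
KCL at each unknown node (sum of currents leaving = 0; resistances in Ω):
  Node 1: (V_1 - 9)/9.1 + (V_1 - 0)/1 + (V_1 - 0)/470 = 0
Collecting terms: 1.112 × V_1 = 0.989  =>  V_1 = 0.8894 V
Power in each resistor, P = (ΔV)²/R:
  P_R1 = (9 - 0.8894)²/9.1 = 7.229 W
  P_R2 = (0.8894 - 0)²/1 = 0.791 W
  P_R3 = (0.8894 - 0)²/470 = 0.001683 W
P_total = P_R1 + P_R2 + P_R3 = 8.021 W

Final answer: 8.021 W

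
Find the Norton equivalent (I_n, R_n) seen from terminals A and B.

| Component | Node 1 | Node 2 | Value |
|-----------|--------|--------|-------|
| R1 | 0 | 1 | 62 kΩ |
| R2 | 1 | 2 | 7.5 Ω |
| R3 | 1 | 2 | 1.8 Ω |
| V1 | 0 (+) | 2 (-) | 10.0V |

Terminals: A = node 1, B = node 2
Find the Thévenin equivalent first; then I_n = V_th/R_th and R_n = R_th.
Step 1 — V_th is the open-circuit voltage V_A - V_B (nothing connected across the terminals).
Nodal analysis, taking node 2 as the 0 V reference.
Source V1 fixes V_0 = 10 V.
KCL at each unknown node (sum of currents leaving = 0; resistances in Ω):
  Node 1: (V_1 - 10)/62000 + (V_1 - 0)/7.5 + (V_1 - 0)/1.8 = 0
Collecting terms: 0.6889 × V_1 = 0.0001613  =>  V_1 = 0.0002341 V
V_th = V_1 - V_2 = 0.0002341 - 0 = 0.0002341 V
Step 2 — R_th: zero the source — replace V1 by a short circuit (node 2 merges into node 0) — and find the resistance seen between A (node 1) and B (node 0).
Reduce the network between node 1 (A) and node 0 (B) by series/parallel combination:
  Rp1 = R1 ‖ R2 ‖ R3 (parallel, all between nodes 0 and 1) = 1/(1/62000 + 1/7.5 + 1/1.8) = 1.452 Ω
R_th = 1.452 Ω
I_n = V_th/R_th = 0.0002341/1.452 = 0.0001613 A, and R_n = R_th = 1.452 Ω

Final answer: I_n = 0.0001613 A, R_n = 1.452 Ω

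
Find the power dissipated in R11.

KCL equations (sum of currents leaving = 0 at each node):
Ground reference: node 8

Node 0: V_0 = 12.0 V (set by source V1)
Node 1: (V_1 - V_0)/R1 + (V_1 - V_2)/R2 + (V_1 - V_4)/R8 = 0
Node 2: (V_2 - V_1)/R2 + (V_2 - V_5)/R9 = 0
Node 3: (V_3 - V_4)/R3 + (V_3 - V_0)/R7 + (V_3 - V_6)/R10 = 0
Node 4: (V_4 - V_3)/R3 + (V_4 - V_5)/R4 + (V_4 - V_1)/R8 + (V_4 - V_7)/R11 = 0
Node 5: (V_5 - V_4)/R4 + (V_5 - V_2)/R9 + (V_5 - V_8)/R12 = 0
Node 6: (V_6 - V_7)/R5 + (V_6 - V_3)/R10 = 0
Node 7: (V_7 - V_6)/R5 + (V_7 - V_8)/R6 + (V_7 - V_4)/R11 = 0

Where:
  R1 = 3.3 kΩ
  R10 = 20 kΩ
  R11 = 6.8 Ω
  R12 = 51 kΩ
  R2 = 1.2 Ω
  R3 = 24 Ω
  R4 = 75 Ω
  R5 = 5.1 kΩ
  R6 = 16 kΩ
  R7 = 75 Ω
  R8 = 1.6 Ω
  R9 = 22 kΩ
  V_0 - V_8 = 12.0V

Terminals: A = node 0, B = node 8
Nodal analysis, taking node 8 as the 0 V reference.
Source V1 fixes V_0 = 12 V.
KCL at each unknown node (sum of currents leaving = 0; resistances in Ω):
  Node 1: (V_1 - 12)/3300 + (V_1 - V_2)/1.2 + (V_1 - V_4)/1.6 = 0
  Node 2: (V_2 - V_1)/1.2 + (V_2 - V_5)/22000 = 0
  Node 3: (V_3 - V_4)/24 + (V_3 - 12)/75 + (V_3 - V_6)/20000 = 0
  Node 4: (V_4 - V_3)/24 + (V_4 - V_5)/75 + (V_4 - V_1)/1.6 + (V_4 - V_7)/6.8 = 0
  Node 5: (V_5 - V_4)/75 + (V_5 - V_2)/22000 + (V_5 - 0)/51000 = 0
  Node 6: (V_6 - V_7)/5100 + (V_6 - V_3)/20000 = 0
  Node 7: (V_7 - V_6)/5100 + (V_7 - 0)/16000 + (V_7 - V_4)/6.8 = 0
Collecting terms (coefficients in siemens):
  1.459·V_1 - 0.8333·V_2 - 0.625·V_4 = 0.003636
  0.8334·V_2 - 0.8333·V_1 - 0.00004545·V_5 = 0
  0.05505·V_3 - 0.04167·V_4 - 0.00005·V_6 = 0.16
  0.8271·V_4 - 0.625·V_1 - 0.04167·V_3 - 0.01333·V_5 - 0.1471·V_7 = 0
  0.0134·V_5 - 0.00004545·V_2 - 0.01333·V_4 = 0
  0.0002461·V_6 - 0.00005·V_3 - 0.0001961·V_7 = 0
  0.1473·V_7 - 0.1471·V_4 - 0.0001961·V_6 = 0
Solving these 7 simultaneous equations (Gaussian elimination) gives:
  V_1 = 11.91 V, V_2 = 11.91 V, V_3 = 11.93 V, V_4 = 11.91 V
  V_5 = 11.89 V, V_6 = 11.91 V, V_7 = 11.9 V
I_R11 = (V_4 - V_7)/R11 = (11.91 - 11.9)/6.8 = 0.0007427 A
P_R11 = I_R11² × R11 = (0.0007427)² × 6.8 = 0.000003751 W

Final answer: 3.751e-06 W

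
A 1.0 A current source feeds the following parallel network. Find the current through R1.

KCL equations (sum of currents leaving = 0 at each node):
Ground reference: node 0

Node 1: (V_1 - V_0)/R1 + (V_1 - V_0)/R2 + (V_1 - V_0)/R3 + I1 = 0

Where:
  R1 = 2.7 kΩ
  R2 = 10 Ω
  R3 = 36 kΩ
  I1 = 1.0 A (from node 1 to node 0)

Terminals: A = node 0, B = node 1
All resistors sit directly between nodes 0 and 1, so they are in parallel and share one voltage V; the full source current 1 A splits among them.
1/R_par = 1/2700 + 1/10 + 1/36000 = 0.1004 S  =>  R_par = 9.96 Ω
V = I × R_par = 1 × 9.96 = 9.96 V
I_R1 = V/R1 = 9.96/2700 = 0.003689 A

Final answer: 0.003689 A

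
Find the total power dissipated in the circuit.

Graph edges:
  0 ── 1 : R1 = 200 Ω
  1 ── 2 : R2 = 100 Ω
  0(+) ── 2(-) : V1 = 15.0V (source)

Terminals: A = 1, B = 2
Nodal analysis, taking node 2 as the 0 V reference.
Source V1 fixes V_0 = 15 V.
KCL at each unknown node (sum of currents leaving = 0; resistances in Ω):
  Node 1: (V_1 - 15)/200 + (V_1 - 0)/100 = 0
Collecting terms: 0.015 × V_1 = 0.075  =>  V_1 = 5 V
Power in each resistor, P = (ΔV)²/R:
  P_R1 = (15 - 5)²/200 = 0.5 W
  P_R2 = (5 - 0)²/100 = 0.25 W
P_total = P_R1 + P_R2 = 0.75 W

Final answer: 0.75 W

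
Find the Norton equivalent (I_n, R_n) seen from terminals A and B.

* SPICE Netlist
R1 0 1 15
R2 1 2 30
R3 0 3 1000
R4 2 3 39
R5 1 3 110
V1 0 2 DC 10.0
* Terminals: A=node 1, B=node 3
Find the Thévenin equivalent first; then I_n = V_th/R_th and R_n = R_th.
Step 1 — V_th is the open-circuit voltage V_A - V_B (nothing connected across the terminals).
Nodal analysis, taking node 2 as the 0 V reference.
Source V1 fixes V_0 = 10 V.
KCL at each unknown node (sum of currents leaving = 0; resistances in Ω):
  Node 1: (V_1 - 10)/15 + (V_1 - 0)/30 + (V_1 - V_3)/110 = 0
  Node 3: (V_3 - 10)/1000 + (V_3 - 0)/39 + (V_3 - V_1)/110 = 0
Collecting terms (coefficients in siemens):
  0.1091·V_1 - 0.009091·V_3 = 0.6667
  0.03573·V_3 - 0.009091·V_1 = 0.01
Determinant D = (0.1091)(0.03573) - (-0.009091)(-0.009091) = 0.003815
V_1 = [(0.6667)(0.03573) - (-0.009091)(0.01)]/D = 6.267 V
V_3 = [(0.1091)(0.01) - (0.6667)(-0.009091)]/D = 1.874 V
V_th = V_1 - V_3 = 6.267 - 1.874 = 4.393 V
Step 2 — R_th: zero the source — replace V1 by a short circuit (node 2 merges into node 0) — and find the resistance seen between A (node 1) and B (node 3).
Reduce the network between node 1 (A) and node 3 (B) by series/parallel combination:
  Rp1 = R1 ‖ R2 (parallel, both between nodes 0 and 1) = 1/(1/15 + 1/30) = 10 Ω
  Rp2 = R3 ‖ R4 (parallel, both between nodes 0 and 3) = 1/(1/1000 + 1/39) = 37.54 Ω
  Rs1 = Rp1 + Rp2 (series, joined only at node 0) = 10 + 37.54 = 47.54 Ω
  Rp3 = R5 ‖ Rs1 (parallel, both between nodes 1 and 3) = 1/(1/110 + 1/47.54) = 33.19 Ω
R_th = 33.19 Ω
I_n = V_th/R_th = 4.393/33.19 = 0.1323 A, and R_n = R_th = 33.19 Ω

Final answer: I_n = 0.1323 A, R_n = 33.19 Ω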